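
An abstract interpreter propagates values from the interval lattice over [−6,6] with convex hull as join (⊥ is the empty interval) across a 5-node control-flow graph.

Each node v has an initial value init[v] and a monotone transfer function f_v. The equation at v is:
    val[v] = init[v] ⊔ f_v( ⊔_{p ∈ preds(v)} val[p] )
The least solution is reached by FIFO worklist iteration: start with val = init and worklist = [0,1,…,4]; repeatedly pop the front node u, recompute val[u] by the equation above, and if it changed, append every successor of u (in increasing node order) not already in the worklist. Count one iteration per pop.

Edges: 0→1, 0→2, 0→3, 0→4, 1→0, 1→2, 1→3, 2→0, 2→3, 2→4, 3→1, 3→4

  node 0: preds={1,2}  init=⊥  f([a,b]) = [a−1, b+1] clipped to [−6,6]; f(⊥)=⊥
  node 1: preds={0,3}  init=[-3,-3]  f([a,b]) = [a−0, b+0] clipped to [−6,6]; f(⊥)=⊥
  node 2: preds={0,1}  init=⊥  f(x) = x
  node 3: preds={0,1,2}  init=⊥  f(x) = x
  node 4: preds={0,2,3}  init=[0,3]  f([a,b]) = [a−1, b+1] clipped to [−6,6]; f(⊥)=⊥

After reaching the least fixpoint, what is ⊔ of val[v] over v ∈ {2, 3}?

[-6,6]

Worklist (47 pops):
  #1 pop 0: in=[-3,-3] → [-4,-2] (was ⊥); enqueue []
  #2 pop 1: in=[-4,-2] → [-4,-2] (was [-3,-3]); enqueue [0]
  #3 pop 2: in=[-4,-2] → [-4,-2] (was ⊥); enqueue []
  #4 pop 3: in=[-4,-2] → [-4,-2] (was ⊥); enqueue [1]
  #5 pop 4: in=[-4,-2] → [-5,3] (was [0,3]); enqueue []
  #6 pop 0: in=[-4,-2] → [-5,-1] (was [-4,-2]); enqueue [2,3,4]
  #7 pop 1: in=[-5,-1] → [-5,-1] (was [-4,-2]); enqueue [0]
  #8 pop 2: in=[-5,-1] → [-5,-1] (was [-4,-2]); enqueue []
  #9 pop 3: in=[-5,-1] → [-5,-1] (was [-4,-2]); enqueue [1]
  #10 pop 4: in=[-5,-1] → [-6,3] (was [-5,3]); enqueue []
  #11 pop 0: in=[-5,-1] → [-6,0] (was [-5,-1]); enqueue [2,3,4]
  #12 pop 1: in=[-6,0] → [-6,0] (was [-5,-1]); enqueue [0]
  #13 pop 2: in=[-6,0] → [-6,0] (was [-5,-1]); enqueue []
  #14 pop 3: in=[-6,0] → [-6,0] (was [-5,-1]); enqueue [1]
  #15 pop 4: in=[-6,0] → [-6,3] (no change)
  #16 pop 0: in=[-6,0] → [-6,1] (was [-6,0]); enqueue [2,3,4]
  #17 pop 1: in=[-6,1] → [-6,1] (was [-6,0]); enqueue [0]
  #18 pop 2: in=[-6,1] → [-6,1] (was [-6,0]); enqueue []
  #19 pop 3: in=[-6,1] → [-6,1] (was [-6,0]); enqueue [1]
  #20 pop 4: in=[-6,1] → [-6,3] (no change)
  #21 pop 0: in=[-6,1] → [-6,2] (was [-6,1]); enqueue [2,3,4]
  #22 pop 1: in=[-6,2] → [-6,2] (was [-6,1]); enqueue [0]
  #23 pop 2: in=[-6,2] → [-6,2] (was [-6,1]); enqueue []
  #24 pop 3: in=[-6,2] → [-6,2] (was [-6,1]); enqueue [1]
  #25 pop 4: in=[-6,2] → [-6,3] (no change)
  #26 pop 0: in=[-6,2] → [-6,3] (was [-6,2]); enqueue [2,3,4]
  #27 pop 1: in=[-6,3] → [-6,3] (was [-6,2]); enqueue [0]
  #28 pop 2: in=[-6,3] → [-6,3] (was [-6,2]); enqueue []
  #29 pop 3: in=[-6,3] → [-6,3] (was [-6,2]); enqueue [1]
  #30 pop 4: in=[-6,3] → [-6,4] (was [-6,3]); enqueue []
  #31 pop 0: in=[-6,3] → [-6,4] (was [-6,3]); enqueue [2,3,4]
  #32 pop 1: in=[-6,4] → [-6,4] (was [-6,3]); enqueue [0]
  #33 pop 2: in=[-6,4] → [-6,4] (was [-6,3]); enqueue []
  #34 pop 3: in=[-6,4] → [-6,4] (was [-6,3]); enqueue [1]
  #35 pop 4: in=[-6,4] → [-6,5] (was [-6,4]); enqueue []
  #36 pop 0: in=[-6,4] → [-6,5] (was [-6,4]); enqueue [2,3,4]
  #37 pop 1: in=[-6,5] → [-6,5] (was [-6,4]); enqueue [0]
  #38 pop 2: in=[-6,5] → [-6,5] (was [-6,4]); enqueue []
  #39 pop 3: in=[-6,5] → [-6,5] (was [-6,4]); enqueue [1]
  #40 pop 4: in=[-6,5] → [-6,6] (was [-6,5]); enqueue []
  #41 pop 0: in=[-6,5] → [-6,6] (was [-6,5]); enqueue [2,3,4]
  #42 pop 1: in=[-6,6] → [-6,6] (was [-6,5]); enqueue [0]
  #43 pop 2: in=[-6,6] → [-6,6] (was [-6,5]); enqueue []
  #44 pop 3: in=[-6,6] → [-6,6] (was [-6,5]); enqueue [1]
  #45 pop 4: in=[-6,6] → [-6,6] (no change)
  #46 pop 0: in=[-6,6] → [-6,6] (no change)
  #47 pop 1: in=[-6,6] → [-6,6] (no change)

Fixpoint:
  val[0] = [-6,6]
  val[1] = [-6,6]
  val[2] = [-6,6]
  val[3] = [-6,6]
  val[4] = [-6,6]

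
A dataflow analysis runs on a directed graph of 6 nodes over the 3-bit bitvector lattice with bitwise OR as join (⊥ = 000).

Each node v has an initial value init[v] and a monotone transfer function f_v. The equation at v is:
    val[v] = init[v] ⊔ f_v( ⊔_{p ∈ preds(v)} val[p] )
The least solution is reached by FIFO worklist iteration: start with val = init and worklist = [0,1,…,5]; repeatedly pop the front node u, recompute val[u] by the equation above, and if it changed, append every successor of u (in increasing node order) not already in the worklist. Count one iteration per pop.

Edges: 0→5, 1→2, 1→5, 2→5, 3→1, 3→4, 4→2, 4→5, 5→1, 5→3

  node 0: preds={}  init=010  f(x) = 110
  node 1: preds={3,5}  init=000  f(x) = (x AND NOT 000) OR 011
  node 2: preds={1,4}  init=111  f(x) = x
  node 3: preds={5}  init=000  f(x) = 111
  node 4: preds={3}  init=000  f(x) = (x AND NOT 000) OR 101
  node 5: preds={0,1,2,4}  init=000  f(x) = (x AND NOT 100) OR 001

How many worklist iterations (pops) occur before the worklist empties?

10

Iteration log — 10 steps:
  step 1. node 0  ⊔preds=000  new=110  old=010  +wl: 
  step 2. node 1  ⊔preds=000  new=011  old=000  +wl: 
  step 3. node 2  ⊔preds=011  new=111  stable
  step 4. node 3  ⊔preds=000  new=111  old=000  +wl: 1
  step 5. node 4  ⊔preds=111  new=111  old=000  +wl: 2
  step 6. node 5  ⊔preds=111  new=011  old=000  +wl: 3
  step 7. node 1  ⊔preds=111  new=111  old=011  +wl: 5
  step 8. node 2  ⊔preds=111  new=111  stable
  step 9. node 3  ⊔preds=011  new=111  stable
  step 10. node 5  ⊔preds=111  new=011  stable

Least fixpoint reached:
  node 0: 110
  node 1: 111
  node 2: 111
  node 3: 111
  node 4: 111
  node 5: 011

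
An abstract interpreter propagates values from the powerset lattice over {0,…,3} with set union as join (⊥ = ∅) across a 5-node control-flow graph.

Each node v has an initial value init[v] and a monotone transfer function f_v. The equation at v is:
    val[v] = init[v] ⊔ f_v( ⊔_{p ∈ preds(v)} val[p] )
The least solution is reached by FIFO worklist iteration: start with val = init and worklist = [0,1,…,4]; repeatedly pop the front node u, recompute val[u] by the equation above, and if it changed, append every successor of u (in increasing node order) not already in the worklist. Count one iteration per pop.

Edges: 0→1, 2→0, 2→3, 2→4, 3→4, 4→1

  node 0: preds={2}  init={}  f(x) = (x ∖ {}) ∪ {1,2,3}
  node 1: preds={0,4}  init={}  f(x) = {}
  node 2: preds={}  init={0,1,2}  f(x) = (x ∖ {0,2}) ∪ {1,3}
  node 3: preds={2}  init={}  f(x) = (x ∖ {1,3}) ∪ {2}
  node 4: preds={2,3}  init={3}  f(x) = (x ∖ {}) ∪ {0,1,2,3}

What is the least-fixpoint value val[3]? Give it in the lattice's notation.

Worklist (7 pops):
  #1 pop 0: in={0,1,2} → {0,1,2,3} (was {}); enqueue []
  #2 pop 1: in={0,1,2,3} → {} (no change)
  #3 pop 2: in={} → {0,1,2,3} (was {0,1,2}); enqueue [0]
  #4 pop 3: in={0,1,2,3} → {0,2} (was {}); enqueue []
  #5 pop 4: in={0,1,2,3} → {0,1,2,3} (was {3}); enqueue [1]
  #6 pop 0: in={0,1,2,3} → {0,1,2,3} (no change)
  #7 pop 1: in={0,1,2,3} → {} (no change)

Fixpoint:
  val[0] = {0,1,2,3}
  val[1] = {}
  val[2] = {0,1,2,3}
  val[3] = {0,2}
  val[4] = {0,1,2,3}

{0,2}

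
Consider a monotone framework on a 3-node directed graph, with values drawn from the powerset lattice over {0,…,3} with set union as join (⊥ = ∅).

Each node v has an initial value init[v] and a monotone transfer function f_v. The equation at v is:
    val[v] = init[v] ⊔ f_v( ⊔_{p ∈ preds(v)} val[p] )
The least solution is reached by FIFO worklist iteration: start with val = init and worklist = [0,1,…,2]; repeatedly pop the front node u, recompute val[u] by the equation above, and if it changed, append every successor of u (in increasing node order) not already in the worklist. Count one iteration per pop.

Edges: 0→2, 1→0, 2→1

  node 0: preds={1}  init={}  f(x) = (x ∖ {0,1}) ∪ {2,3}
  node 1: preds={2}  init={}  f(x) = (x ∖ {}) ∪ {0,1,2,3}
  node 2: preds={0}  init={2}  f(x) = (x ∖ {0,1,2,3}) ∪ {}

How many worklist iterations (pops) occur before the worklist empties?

4

Trace (4 dequeues):
  [1] u=0 | in {} | out {2,3} | prev {} | push {}
  [2] u=1 | in {2} | out {0,1,2,3} | prev {} | push {0}
  [3] u=2 | in {2,3} | out {2} | ==
  [4] u=0 | in {0,1,2,3} | out {2,3} | ==

Converged values:
  [0] {2,3}
  [1] {0,1,2,3}
  [2] {2}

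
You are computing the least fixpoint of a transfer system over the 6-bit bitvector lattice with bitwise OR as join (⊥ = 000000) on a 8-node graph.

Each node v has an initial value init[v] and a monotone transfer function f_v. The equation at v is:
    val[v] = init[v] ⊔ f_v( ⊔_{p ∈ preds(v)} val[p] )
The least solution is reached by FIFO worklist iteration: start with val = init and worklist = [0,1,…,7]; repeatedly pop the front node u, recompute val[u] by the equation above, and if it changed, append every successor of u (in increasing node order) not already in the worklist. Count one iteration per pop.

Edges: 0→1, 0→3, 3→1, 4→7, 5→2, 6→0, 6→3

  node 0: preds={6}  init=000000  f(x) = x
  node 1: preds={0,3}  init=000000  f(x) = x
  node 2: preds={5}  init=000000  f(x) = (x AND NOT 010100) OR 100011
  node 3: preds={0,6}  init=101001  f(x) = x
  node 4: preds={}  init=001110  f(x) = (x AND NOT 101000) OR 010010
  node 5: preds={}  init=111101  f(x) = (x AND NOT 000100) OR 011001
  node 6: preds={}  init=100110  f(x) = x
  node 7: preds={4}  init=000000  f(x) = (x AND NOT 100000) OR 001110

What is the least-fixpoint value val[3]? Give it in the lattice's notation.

101111

Worklist (9 pops):
  #1 pop 0: in=100110 → 100110 (was 000000); enqueue []
  #2 pop 1: in=101111 → 101111 (was 000000); enqueue []
  #3 pop 2: in=111101 → 101011 (was 000000); enqueue []
  #4 pop 3: in=100110 → 101111 (was 101001); enqueue [1]
  #5 pop 4: in=000000 → 011110 (was 001110); enqueue []
  #6 pop 5: in=000000 → 111101 (no change)
  #7 pop 6: in=000000 → 100110 (no change)
  #8 pop 7: in=011110 → 011110 (was 000000); enqueue []
  #9 pop 1: in=101111 → 101111 (no change)

Fixpoint:
  val[0] = 100110
  val[1] = 101111
  val[2] = 101011
  val[3] = 101111
  val[4] = 011110
  val[5] = 111101
  val[6] = 100110
  val[7] = 011110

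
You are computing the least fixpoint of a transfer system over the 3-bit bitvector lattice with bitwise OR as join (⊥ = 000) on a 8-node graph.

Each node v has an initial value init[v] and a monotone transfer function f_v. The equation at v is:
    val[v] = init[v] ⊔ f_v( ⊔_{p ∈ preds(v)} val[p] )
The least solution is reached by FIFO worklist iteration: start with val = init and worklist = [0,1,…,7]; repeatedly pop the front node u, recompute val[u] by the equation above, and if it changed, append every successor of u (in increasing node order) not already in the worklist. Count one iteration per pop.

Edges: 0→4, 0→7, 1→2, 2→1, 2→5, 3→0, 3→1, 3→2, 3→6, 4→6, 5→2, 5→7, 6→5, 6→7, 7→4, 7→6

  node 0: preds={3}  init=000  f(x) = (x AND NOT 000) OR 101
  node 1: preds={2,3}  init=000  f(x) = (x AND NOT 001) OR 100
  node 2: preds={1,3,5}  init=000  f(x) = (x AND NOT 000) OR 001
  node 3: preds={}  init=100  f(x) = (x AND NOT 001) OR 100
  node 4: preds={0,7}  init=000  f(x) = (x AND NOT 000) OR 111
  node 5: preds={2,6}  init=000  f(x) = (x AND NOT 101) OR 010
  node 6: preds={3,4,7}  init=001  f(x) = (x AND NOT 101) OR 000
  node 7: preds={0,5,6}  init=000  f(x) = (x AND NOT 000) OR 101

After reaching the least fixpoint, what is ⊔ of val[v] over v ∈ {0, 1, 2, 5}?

Worklist (15 pops):
  #1 pop 0: in=100 → 101 (was 000); enqueue []
  #2 pop 1: in=100 → 100 (was 000); enqueue []
  #3 pop 2: in=100 → 101 (was 000); enqueue [1]
  #4 pop 3: in=000 → 100 (no change)
  #5 pop 4: in=101 → 111 (was 000); enqueue []
  #6 pop 5: in=101 → 010 (was 000); enqueue [2]
  #7 pop 6: in=111 → 011 (was 001); enqueue [5]
  #8 pop 7: in=111 → 111 (was 000); enqueue [4,6]
  #9 pop 1: in=101 → 100 (no change)
  #10 pop 2: in=110 → 111 (was 101); enqueue [1]
  #11 pop 5: in=111 → 010 (no change)
  #12 pop 4: in=111 → 111 (no change)
  #13 pop 6: in=111 → 011 (no change)
  #14 pop 1: in=111 → 110 (was 100); enqueue [2]
  #15 pop 2: in=110 → 111 (no change)

Fixpoint:
  val[0] = 101
  val[1] = 110
  val[2] = 111
  val[3] = 100
  val[4] = 111
  val[5] = 010
  val[6] = 011
  val[7] = 111

111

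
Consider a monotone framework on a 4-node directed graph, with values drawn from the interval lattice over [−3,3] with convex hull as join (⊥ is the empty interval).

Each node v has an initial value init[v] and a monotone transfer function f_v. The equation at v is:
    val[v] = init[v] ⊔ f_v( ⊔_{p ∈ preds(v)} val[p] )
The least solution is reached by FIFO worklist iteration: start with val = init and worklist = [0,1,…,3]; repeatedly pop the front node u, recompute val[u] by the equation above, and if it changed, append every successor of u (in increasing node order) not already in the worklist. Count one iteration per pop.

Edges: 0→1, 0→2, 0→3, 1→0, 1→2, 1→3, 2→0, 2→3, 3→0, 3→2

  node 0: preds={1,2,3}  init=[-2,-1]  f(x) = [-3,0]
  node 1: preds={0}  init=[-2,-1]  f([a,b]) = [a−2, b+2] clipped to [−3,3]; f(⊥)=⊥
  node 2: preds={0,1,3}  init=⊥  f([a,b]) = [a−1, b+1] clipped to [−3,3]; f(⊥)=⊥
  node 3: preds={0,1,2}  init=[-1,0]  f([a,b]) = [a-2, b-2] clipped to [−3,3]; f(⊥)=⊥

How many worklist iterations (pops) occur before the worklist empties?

Trace (6 dequeues):
  [1] u=0 | in [-2,0] | out [-3,0] | prev [-2,-1] | push {}
  [2] u=1 | in [-3,0] | out [-3,2] | prev [-2,-1] | push {0}
  [3] u=2 | in [-3,2] | out [-3,3] | prev ⊥ | push {}
  [4] u=3 | in [-3,3] | out [-3,1] | prev [-1,0] | push {2}
  [5] u=0 | in [-3,3] | out [-3,0] | ==
  [6] u=2 | in [-3,2] | out [-3,3] | ==

Converged values:
  [0] [-3,0]
  [1] [-3,2]
  [2] [-3,3]
  [3] [-3,1]

6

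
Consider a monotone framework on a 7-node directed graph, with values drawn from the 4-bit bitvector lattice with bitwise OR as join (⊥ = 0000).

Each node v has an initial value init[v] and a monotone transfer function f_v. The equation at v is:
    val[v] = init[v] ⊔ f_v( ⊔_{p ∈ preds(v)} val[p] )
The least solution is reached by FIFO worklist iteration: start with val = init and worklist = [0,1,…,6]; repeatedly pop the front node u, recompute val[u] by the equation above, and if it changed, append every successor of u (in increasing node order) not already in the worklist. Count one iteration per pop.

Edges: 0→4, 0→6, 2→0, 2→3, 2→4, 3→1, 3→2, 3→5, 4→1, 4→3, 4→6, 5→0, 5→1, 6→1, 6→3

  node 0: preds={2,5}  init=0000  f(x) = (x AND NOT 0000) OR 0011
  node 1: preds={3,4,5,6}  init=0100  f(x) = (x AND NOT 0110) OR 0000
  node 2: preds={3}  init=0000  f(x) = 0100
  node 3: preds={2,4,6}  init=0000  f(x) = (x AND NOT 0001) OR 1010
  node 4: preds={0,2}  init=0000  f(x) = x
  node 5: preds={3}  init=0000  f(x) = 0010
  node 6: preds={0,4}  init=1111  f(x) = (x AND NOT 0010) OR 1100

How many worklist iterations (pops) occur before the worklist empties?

Iteration log — 13 steps:
  step 1. node 0  ⊔preds=0000  new=0011  old=0000  +wl: 
  step 2. node 1  ⊔preds=1111  new=1101  old=0100  +wl: 
  step 3. node 2  ⊔preds=0000  new=0100  old=0000  +wl: 0
  step 4. node 3  ⊔preds=1111  new=1110  old=0000  +wl: 1,2
  step 5. node 4  ⊔preds=0111  new=0111  old=0000  +wl: 3
  step 6. node 5  ⊔preds=1110  new=0010  old=0000  +wl: 
  step 7. node 6  ⊔preds=0111  new=1111  stable
  step 8. node 0  ⊔preds=0110  new=0111  old=0011  +wl: 4,6
  step 9. node 1  ⊔preds=1111  new=1101  stable
  step 10. node 2  ⊔preds=1110  new=0100  stable
  step 11. node 3  ⊔preds=1111  new=1110  stable
  step 12. node 4  ⊔preds=0111  new=0111  stable
  step 13. node 6  ⊔preds=0111  new=1111  stable

Least fixpoint reached:
  node 0: 0111
  node 1: 1101
  node 2: 0100
  node 3: 1110
  node 4: 0111
  node 5: 0010
  node 6: 1111

13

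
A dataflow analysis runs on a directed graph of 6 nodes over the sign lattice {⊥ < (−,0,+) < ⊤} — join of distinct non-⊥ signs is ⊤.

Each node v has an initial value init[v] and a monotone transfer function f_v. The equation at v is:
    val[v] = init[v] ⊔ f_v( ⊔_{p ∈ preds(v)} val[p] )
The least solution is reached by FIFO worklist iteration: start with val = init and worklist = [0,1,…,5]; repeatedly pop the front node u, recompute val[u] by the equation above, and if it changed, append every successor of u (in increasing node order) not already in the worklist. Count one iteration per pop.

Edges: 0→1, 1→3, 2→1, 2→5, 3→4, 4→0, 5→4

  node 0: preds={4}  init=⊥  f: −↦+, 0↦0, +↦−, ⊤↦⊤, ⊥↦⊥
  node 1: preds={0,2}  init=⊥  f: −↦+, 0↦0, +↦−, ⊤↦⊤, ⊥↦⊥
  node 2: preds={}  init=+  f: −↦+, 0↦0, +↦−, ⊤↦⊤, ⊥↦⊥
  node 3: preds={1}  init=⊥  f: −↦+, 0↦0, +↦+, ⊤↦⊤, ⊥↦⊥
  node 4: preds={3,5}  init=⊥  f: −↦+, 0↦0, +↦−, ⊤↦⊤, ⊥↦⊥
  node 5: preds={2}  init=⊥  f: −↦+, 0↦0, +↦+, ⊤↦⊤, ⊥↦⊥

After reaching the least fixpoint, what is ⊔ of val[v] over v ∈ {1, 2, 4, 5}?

⊤

Worklist (9 pops):
  #1 pop 0: in=⊥ → ⊥ (no change)
  #2 pop 1: in=+ → − (was ⊥); enqueue []
  #3 pop 2: in=⊥ → + (no change)
  #4 pop 3: in=− → + (was ⊥); enqueue []
  #5 pop 4: in=+ → − (was ⊥); enqueue [0]
  #6 pop 5: in=+ → + (was ⊥); enqueue [4]
  #7 pop 0: in=− → + (was ⊥); enqueue [1]
  #8 pop 4: in=+ → − (no change)
  #9 pop 1: in=+ → − (no change)

Fixpoint:
  val[0] = +
  val[1] = −
  val[2] = +
  val[3] = +
  val[4] = −
  val[5] = +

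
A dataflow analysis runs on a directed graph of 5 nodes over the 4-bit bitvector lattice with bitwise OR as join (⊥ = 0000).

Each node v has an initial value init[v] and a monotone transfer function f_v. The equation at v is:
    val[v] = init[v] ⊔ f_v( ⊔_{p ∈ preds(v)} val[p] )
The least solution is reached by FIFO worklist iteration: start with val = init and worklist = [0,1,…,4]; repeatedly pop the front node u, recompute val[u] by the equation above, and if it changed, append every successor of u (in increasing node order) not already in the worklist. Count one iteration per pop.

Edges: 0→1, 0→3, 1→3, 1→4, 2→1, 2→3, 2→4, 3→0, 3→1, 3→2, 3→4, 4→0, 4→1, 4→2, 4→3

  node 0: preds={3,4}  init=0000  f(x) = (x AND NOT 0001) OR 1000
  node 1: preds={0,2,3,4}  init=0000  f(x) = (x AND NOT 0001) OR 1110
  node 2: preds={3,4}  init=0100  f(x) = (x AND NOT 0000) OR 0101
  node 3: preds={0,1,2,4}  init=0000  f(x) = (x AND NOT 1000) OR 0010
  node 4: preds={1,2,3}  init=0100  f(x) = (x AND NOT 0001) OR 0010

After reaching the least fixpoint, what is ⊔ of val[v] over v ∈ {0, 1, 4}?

1110

Iteration log — 11 steps:
  step 1. node 0  ⊔preds=0100  new=1100  old=0000  +wl: 
  step 2. node 1  ⊔preds=1100  new=1110  old=0000  +wl: 
  step 3. node 2  ⊔preds=0100  new=0101  old=0100  +wl: 1
  step 4. node 3  ⊔preds=1111  new=0111  old=0000  +wl: 0,2
  step 5. node 4  ⊔preds=1111  new=1110  old=0100  +wl: 3
  step 6. node 1  ⊔preds=1111  new=1110  stable
  step 7. node 0  ⊔preds=1111  new=1110  old=1100  +wl: 1
  step 8. node 2  ⊔preds=1111  new=1111  old=0101  +wl: 4
  step 9. node 3  ⊔preds=1111  new=0111  stable
  step 10. node 1  ⊔preds=1111  new=1110  stable
  step 11. node 4  ⊔preds=1111  new=1110  stable

Least fixpoint reached:
  node 0: 1110
  node 1: 1110
  node 2: 1111
  node 3: 0111
  node 4: 1110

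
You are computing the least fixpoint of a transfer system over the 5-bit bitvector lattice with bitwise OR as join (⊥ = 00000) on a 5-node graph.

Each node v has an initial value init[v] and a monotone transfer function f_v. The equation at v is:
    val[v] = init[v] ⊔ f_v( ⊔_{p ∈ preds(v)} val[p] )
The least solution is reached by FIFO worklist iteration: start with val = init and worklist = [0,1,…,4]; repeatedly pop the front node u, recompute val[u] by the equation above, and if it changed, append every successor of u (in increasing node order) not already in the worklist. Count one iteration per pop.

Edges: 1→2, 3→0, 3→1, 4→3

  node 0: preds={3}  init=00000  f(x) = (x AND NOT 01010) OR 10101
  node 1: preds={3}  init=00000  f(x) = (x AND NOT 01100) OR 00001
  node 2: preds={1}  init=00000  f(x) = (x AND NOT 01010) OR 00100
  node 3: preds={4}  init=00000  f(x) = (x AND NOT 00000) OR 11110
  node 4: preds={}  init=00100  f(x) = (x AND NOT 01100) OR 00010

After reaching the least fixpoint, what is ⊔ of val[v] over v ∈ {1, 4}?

10111

Worklist (9 pops):
  #1 pop 0: in=00000 → 10101 (was 00000); enqueue []
  #2 pop 1: in=00000 → 00001 (was 00000); enqueue []
  #3 pop 2: in=00001 → 00101 (was 00000); enqueue []
  #4 pop 3: in=00100 → 11110 (was 00000); enqueue [0,1]
  #5 pop 4: in=00000 → 00110 (was 00100); enqueue [3]
  #6 pop 0: in=11110 → 10101 (no change)
  #7 pop 1: in=11110 → 10011 (was 00001); enqueue [2]
  #8 pop 3: in=00110 → 11110 (no change)
  #9 pop 2: in=10011 → 10101 (was 00101); enqueue []

Fixpoint:
  val[0] = 10101
  val[1] = 10011
  val[2] = 10101
  val[3] = 11110
  val[4] = 00110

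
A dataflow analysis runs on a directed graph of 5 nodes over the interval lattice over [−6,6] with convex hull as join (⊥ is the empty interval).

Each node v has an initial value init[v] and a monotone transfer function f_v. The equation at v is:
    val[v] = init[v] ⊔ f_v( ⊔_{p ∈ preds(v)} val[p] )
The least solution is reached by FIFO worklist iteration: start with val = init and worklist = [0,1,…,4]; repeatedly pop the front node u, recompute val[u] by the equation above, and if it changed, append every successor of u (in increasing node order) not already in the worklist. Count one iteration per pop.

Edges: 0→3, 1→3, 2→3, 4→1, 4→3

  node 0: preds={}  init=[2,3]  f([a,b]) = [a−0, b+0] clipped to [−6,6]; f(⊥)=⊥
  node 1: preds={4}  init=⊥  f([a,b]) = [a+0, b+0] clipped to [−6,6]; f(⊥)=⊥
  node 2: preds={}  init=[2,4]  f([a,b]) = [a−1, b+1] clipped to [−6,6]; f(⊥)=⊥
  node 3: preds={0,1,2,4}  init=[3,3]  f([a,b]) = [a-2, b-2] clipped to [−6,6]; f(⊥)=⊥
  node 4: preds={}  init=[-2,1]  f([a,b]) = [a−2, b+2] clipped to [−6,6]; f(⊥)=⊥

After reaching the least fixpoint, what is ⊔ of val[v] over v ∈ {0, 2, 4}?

Iteration log — 5 steps:
  step 1. node 0  ⊔preds=⊥  new=[2,3]  stable
  step 2. node 1  ⊔preds=[-2,1]  new=[-2,1]  old=⊥  +wl: 
  step 3. node 2  ⊔preds=⊥  new=[2,4]  stable
  step 4. node 3  ⊔preds=[-2,4]  new=[-4,3]  old=[3,3]  +wl: 
  step 5. node 4  ⊔preds=⊥  new=[-2,1]  stable

Least fixpoint reached:
  node 0: [2,3]
  node 1: [-2,1]
  node 2: [2,4]
  node 3: [-4,3]
  node 4: [-2,1]

[-2,4]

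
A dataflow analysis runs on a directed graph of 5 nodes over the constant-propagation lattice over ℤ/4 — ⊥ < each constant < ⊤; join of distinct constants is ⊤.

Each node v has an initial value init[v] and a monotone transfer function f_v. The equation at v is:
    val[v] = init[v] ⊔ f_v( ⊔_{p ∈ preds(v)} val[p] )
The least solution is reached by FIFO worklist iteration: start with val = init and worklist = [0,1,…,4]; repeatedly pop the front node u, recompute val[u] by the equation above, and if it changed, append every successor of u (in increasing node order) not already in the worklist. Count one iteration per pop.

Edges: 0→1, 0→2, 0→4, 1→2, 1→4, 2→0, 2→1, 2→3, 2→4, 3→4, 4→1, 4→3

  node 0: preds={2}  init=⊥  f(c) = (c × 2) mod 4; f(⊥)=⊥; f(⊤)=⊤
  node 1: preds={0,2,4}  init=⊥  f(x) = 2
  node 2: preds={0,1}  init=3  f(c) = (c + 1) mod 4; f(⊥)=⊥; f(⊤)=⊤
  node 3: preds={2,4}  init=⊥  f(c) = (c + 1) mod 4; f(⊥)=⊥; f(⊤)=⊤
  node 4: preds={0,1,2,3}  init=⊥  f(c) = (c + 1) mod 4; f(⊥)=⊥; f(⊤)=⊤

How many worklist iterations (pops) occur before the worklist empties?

Iteration log — 8 steps:
  step 1. node 0  ⊔preds=3  new=2  old=⊥  +wl: 
  step 2. node 1  ⊔preds=⊤  new=2  old=⊥  +wl: 
  step 3. node 2  ⊔preds=2  new=3  stable
  step 4. node 3  ⊔preds=3  new=0  old=⊥  +wl: 
  step 5. node 4  ⊔preds=⊤  new=⊤  old=⊥  +wl: 1,3
  step 6. node 1  ⊔preds=⊤  new=2  stable
  step 7. node 3  ⊔preds=⊤  new=⊤  old=0  +wl: 4
  step 8. node 4  ⊔preds=⊤  new=⊤  stable

Least fixpoint reached:
  node 0: 2
  node 1: 2
  node 2: 3
  node 3: ⊤
  node 4: ⊤

8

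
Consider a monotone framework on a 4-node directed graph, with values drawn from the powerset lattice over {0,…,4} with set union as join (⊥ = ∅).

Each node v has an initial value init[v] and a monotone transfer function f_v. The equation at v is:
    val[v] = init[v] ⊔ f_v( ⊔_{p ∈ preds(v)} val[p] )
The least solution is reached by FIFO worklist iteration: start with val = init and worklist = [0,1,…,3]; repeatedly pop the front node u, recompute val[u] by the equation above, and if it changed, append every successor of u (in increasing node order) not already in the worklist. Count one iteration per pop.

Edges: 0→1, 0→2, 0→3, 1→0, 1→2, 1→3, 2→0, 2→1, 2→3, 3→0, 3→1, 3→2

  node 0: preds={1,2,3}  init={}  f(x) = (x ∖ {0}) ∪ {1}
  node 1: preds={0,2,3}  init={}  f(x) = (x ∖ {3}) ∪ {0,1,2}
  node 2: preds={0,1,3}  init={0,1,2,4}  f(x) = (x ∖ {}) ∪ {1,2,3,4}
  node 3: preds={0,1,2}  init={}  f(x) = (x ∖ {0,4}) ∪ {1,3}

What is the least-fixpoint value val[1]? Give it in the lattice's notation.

Trace (8 dequeues):
  [1] u=0 | in {0,1,2,4} | out {1,2,4} | prev {} | push {}
  [2] u=1 | in {0,1,2,4} | out {0,1,2,4} | prev {} | push {0}
  [3] u=2 | in {0,1,2,4} | out {0,1,2,3,4} | prev {0,1,2,4} | push {1}
  [4] u=3 | in {0,1,2,3,4} | out {1,2,3} | prev {} | push {2}
  [5] u=0 | in {0,1,2,3,4} | out {1,2,3,4} | prev {1,2,4} | push {3}
  [6] u=1 | in {0,1,2,3,4} | out {0,1,2,4} | ==
  [7] u=2 | in {0,1,2,3,4} | out {0,1,2,3,4} | ==
  [8] u=3 | in {0,1,2,3,4} | out {1,2,3} | ==

Converged values:
  [0] {1,2,3,4}
  [1] {0,1,2,4}
  [2] {0,1,2,3,4}
  [3] {1,2,3}

{0,1,2,4}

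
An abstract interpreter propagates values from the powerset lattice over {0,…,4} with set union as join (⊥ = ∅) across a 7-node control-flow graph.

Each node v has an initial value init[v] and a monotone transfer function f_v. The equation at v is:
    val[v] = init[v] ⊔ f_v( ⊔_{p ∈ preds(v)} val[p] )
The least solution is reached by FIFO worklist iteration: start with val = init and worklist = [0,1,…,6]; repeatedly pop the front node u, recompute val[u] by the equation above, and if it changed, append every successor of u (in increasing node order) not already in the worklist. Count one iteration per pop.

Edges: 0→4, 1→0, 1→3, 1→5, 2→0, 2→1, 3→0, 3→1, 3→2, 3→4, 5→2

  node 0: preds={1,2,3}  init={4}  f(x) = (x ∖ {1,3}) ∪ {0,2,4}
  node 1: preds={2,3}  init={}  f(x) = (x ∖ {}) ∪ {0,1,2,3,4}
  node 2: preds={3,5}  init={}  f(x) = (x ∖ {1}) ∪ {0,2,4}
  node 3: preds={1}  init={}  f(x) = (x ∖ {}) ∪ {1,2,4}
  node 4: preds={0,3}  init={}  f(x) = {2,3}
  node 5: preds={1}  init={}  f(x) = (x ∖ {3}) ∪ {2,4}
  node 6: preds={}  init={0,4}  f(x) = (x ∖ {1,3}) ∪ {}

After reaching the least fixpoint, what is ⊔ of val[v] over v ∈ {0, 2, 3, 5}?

{0,1,2,3,4}

Iteration log — 12 steps:
  step 1. node 0  ⊔preds={}  new={0,2,4}  old={4}  +wl: 
  step 2. node 1  ⊔preds={}  new={0,1,2,3,4}  old={}  +wl: 0
  step 3. node 2  ⊔preds={}  new={0,2,4}  old={}  +wl: 1
  step 4. node 3  ⊔preds={0,1,2,3,4}  new={0,1,2,3,4}  old={}  +wl: 2
  step 5. node 4  ⊔preds={0,1,2,3,4}  new={2,3}  old={}  +wl: 
  step 6. node 5  ⊔preds={0,1,2,3,4}  new={0,1,2,4}  old={}  +wl: 
  step 7. node 6  ⊔preds={}  new={0,4}  stable
  step 8. node 0  ⊔preds={0,1,2,3,4}  new={0,2,4}  stable
  step 9. node 1  ⊔preds={0,1,2,3,4}  new={0,1,2,3,4}  stable
  step 10. node 2  ⊔preds={0,1,2,3,4}  new={0,2,3,4}  old={0,2,4}  +wl: 0,1
  step 11. node 0  ⊔preds={0,1,2,3,4}  new={0,2,4}  stable
  step 12. node 1  ⊔preds={0,1,2,3,4}  new={0,1,2,3,4}  stable

Least fixpoint reached:
  node 0: {0,2,4}
  node 1: {0,1,2,3,4}
  node 2: {0,2,3,4}
  node 3: {0,1,2,3,4}
  node 4: {2,3}
  node 5: {0,1,2,4}
  node 6: {0,4}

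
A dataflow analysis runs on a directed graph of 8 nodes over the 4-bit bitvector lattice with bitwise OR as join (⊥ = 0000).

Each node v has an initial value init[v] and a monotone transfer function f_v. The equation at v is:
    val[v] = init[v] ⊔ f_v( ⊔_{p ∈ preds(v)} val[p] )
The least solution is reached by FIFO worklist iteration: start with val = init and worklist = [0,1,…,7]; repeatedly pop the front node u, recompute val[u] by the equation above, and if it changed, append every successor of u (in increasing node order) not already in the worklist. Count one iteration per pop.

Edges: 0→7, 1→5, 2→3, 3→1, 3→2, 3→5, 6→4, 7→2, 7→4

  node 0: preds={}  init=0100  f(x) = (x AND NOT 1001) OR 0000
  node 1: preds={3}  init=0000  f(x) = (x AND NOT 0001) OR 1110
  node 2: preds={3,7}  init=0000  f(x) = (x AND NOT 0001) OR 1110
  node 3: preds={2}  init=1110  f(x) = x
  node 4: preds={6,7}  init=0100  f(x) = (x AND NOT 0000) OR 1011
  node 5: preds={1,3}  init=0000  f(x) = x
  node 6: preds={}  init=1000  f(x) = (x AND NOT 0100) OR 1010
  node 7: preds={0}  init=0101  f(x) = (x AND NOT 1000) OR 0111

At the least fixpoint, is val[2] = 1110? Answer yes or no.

yes

Trace (10 dequeues):
  [1] u=0 | in 0000 | out 0100 | ==
  [2] u=1 | in 1110 | out 1110 | prev 0000 | push {}
  [3] u=2 | in 1111 | out 1110 | prev 0000 | push {}
  [4] u=3 | in 1110 | out 1110 | ==
  [5] u=4 | in 1101 | out 1111 | prev 0100 | push {}
  [6] u=5 | in 1110 | out 1110 | prev 0000 | push {}
  [7] u=6 | in 0000 | out 1010 | prev 1000 | push {4}
  [8] u=7 | in 0100 | out 0111 | prev 0101 | push {2}
  [9] u=4 | in 1111 | out 1111 | ==
  [10] u=2 | in 1111 | out 1110 | ==

Converged values:
  [0] 0100
  [1] 1110
  [2] 1110
  [3] 1110
  [4] 1111
  [5] 1110
  [6] 1010
  [7] 0111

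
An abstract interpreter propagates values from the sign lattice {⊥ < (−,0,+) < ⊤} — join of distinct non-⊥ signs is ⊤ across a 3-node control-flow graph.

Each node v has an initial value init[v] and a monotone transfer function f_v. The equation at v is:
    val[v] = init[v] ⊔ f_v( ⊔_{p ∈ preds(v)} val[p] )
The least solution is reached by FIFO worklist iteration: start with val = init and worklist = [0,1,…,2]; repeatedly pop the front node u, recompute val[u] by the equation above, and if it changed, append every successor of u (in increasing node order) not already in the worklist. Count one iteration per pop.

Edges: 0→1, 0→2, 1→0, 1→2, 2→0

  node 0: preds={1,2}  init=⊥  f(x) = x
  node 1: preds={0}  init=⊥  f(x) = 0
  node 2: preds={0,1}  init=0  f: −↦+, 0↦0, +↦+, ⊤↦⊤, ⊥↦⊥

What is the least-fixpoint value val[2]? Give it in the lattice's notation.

Iteration log — 4 steps:
  step 1. node 0  ⊔preds=0  new=0  old=⊥  +wl: 
  step 2. node 1  ⊔preds=0  new=0  old=⊥  +wl: 0
  step 3. node 2  ⊔preds=0  new=0  stable
  step 4. node 0  ⊔preds=0  new=0  stable

Least fixpoint reached:
  node 0: 0
  node 1: 0
  node 2: 0

0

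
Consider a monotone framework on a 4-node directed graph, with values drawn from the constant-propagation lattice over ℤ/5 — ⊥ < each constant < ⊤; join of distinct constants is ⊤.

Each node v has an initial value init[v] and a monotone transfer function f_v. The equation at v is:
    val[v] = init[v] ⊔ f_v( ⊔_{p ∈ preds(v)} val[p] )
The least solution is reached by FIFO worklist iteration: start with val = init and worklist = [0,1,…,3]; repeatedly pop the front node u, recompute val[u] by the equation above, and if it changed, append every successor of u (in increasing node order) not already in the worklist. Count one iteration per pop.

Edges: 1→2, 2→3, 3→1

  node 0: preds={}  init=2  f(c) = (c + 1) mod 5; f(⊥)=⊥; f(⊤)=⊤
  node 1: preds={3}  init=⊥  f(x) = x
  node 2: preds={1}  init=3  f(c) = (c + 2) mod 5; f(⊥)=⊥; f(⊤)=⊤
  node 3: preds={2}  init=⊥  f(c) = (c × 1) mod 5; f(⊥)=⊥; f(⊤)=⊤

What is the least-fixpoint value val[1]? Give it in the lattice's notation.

⊤

Trace (9 dequeues):
  [1] u=0 | in ⊥ | out 2 | ==
  [2] u=1 | in ⊥ | out ⊥ | ==
  [3] u=2 | in ⊥ | out 3 | ==
  [4] u=3 | in 3 | out 3 | prev ⊥ | push {1}
  [5] u=1 | in 3 | out 3 | prev ⊥ | push {2}
  [6] u=2 | in 3 | out ⊤ | prev 3 | push {3}
  [7] u=3 | in ⊤ | out ⊤ | prev 3 | push {1}
  [8] u=1 | in ⊤ | out ⊤ | prev 3 | push {2}
  [9] u=2 | in ⊤ | out ⊤ | ==

Converged values:
  [0] 2
  [1] ⊤
  [2] ⊤
  [3] ⊤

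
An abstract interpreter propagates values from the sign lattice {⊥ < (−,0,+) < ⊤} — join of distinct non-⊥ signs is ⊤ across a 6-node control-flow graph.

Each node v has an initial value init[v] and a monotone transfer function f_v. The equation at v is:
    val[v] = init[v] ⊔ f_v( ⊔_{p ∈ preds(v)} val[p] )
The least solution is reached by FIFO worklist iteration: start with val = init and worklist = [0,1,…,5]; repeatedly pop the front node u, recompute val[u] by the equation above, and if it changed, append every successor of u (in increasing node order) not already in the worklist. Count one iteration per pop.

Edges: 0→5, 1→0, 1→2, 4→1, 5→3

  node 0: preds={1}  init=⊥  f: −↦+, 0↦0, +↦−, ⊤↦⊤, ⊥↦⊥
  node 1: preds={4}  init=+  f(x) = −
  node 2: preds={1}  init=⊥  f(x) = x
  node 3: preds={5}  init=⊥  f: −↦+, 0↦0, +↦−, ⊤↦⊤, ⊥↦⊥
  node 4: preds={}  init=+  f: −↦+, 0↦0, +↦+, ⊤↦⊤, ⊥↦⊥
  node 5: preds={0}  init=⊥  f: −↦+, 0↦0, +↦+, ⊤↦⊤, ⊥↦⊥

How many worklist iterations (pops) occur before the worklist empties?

10

Trace (10 dequeues):
  [1] u=0 | in + | out − | prev ⊥ | push {}
  [2] u=1 | in + | out ⊤ | prev + | push {0}
  [3] u=2 | in ⊤ | out ⊤ | prev ⊥ | push {}
  [4] u=3 | in ⊥ | out ⊥ | ==
  [5] u=4 | in ⊥ | out + | ==
  [6] u=5 | in − | out + | prev ⊥ | push {3}
  [7] u=0 | in ⊤ | out ⊤ | prev − | push {5}
  [8] u=3 | in + | out − | prev ⊥ | push {}
  [9] u=5 | in ⊤ | out ⊤ | prev + | push {3}
  [10] u=3 | in ⊤ | out ⊤ | prev − | push {}

Converged values:
  [0] ⊤
  [1] ⊤
  [2] ⊤
  [3] ⊤
  [4] +
  [5] ⊤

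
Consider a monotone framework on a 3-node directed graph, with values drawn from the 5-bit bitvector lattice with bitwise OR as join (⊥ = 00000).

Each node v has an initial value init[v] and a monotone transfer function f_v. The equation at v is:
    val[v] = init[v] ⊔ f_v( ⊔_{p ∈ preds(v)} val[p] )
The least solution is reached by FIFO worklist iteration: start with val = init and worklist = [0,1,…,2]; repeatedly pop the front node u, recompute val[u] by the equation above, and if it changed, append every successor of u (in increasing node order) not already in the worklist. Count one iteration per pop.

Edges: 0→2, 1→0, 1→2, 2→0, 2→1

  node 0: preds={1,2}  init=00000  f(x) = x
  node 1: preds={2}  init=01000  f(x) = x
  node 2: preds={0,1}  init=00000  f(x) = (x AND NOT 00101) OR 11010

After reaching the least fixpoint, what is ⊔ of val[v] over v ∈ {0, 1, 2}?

11010

Trace (7 dequeues):
  [1] u=0 | in 01000 | out 01000 | prev 00000 | push {}
  [2] u=1 | in 00000 | out 01000 | ==
  [3] u=2 | in 01000 | out 11010 | prev 00000 | push {0,1}
  [4] u=0 | in 11010 | out 11010 | prev 01000 | push {2}
  [5] u=1 | in 11010 | out 11010 | prev 01000 | push {0}
  [6] u=2 | in 11010 | out 11010 | ==
  [7] u=0 | in 11010 | out 11010 | ==

Converged values:
  [0] 11010
  [1] 11010
  [2] 11010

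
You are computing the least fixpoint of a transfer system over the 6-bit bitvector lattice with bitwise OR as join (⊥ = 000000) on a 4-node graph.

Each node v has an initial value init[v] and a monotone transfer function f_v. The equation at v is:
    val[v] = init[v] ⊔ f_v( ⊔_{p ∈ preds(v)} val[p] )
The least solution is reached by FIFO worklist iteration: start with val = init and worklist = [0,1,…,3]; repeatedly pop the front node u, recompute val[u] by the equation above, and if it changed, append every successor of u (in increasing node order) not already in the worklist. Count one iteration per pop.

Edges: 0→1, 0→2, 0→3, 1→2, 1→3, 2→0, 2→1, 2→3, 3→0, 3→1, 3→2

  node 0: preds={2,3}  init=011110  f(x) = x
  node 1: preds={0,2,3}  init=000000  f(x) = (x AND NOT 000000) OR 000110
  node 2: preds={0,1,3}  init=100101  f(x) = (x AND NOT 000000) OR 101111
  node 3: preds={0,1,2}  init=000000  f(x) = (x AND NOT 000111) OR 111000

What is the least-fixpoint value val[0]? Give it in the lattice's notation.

Trace (7 dequeues):
  [1] u=0 | in 100101 | out 111111 | prev 011110 | push {}
  [2] u=1 | in 111111 | out 111111 | prev 000000 | push {}
  [3] u=2 | in 111111 | out 111111 | prev 100101 | push {0,1}
  [4] u=3 | in 111111 | out 111000 | prev 000000 | push {2}
  [5] u=0 | in 111111 | out 111111 | ==
  [6] u=1 | in 111111 | out 111111 | ==
  [7] u=2 | in 111111 | out 111111 | ==

Converged values:
  [0] 111111
  [1] 111111
  [2] 111111
  [3] 111000

111111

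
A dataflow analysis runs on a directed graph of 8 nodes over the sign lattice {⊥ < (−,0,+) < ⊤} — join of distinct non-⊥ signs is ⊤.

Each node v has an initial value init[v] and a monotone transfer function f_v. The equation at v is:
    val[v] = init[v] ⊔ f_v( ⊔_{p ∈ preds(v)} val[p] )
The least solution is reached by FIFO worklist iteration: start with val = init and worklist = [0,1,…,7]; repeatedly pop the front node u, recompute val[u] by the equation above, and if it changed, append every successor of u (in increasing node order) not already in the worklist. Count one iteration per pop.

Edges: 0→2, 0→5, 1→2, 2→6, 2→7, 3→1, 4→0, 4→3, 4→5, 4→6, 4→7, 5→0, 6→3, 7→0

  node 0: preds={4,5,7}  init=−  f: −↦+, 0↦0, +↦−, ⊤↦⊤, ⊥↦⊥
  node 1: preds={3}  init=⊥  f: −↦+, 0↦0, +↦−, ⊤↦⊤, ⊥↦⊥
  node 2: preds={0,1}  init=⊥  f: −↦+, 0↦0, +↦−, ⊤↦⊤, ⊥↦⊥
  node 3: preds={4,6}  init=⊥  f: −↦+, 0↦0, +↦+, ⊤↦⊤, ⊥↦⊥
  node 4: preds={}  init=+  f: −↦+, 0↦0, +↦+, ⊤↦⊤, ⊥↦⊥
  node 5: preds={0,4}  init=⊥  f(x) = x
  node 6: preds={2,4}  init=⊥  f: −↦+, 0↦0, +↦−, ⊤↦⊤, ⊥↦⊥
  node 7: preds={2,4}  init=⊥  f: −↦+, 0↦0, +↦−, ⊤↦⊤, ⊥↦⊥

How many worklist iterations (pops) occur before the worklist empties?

Trace (19 dequeues):
  [1] u=0 | in + | out − | ==
  [2] u=1 | in ⊥ | out ⊥ | ==
  [3] u=2 | in − | out + | prev ⊥ | push {}
  [4] u=3 | in + | out + | prev ⊥ | push {1}
  [5] u=4 | in ⊥ | out + | ==
  [6] u=5 | in ⊤ | out ⊤ | prev ⊥ | push {0}
  [7] u=6 | in + | out − | prev ⊥ | push {3}
  [8] u=7 | in + | out − | prev ⊥ | push {}
  [9] u=1 | in + | out − | prev ⊥ | push {2}
  [10] u=0 | in ⊤ | out ⊤ | prev − | push {5}
  [11] u=3 | in ⊤ | out ⊤ | prev + | push {1}
  [12] u=2 | in ⊤ | out ⊤ | prev + | push {6,7}
  [13] u=5 | in ⊤ | out ⊤ | ==
  [14] u=1 | in ⊤ | out ⊤ | prev − | push {2}
  [15] u=6 | in ⊤ | out ⊤ | prev − | push {3}
  [16] u=7 | in ⊤ | out ⊤ | prev − | push {0}
  [17] u=2 | in ⊤ | out ⊤ | ==
  [18] u=3 | in ⊤ | out ⊤ | ==
  [19] u=0 | in ⊤ | out ⊤ | ==

Converged values:
  [0] ⊤
  [1] ⊤
  [2] ⊤
  [3] ⊤
  [4] +
  [5] ⊤
  [6] ⊤
  [7] ⊤

19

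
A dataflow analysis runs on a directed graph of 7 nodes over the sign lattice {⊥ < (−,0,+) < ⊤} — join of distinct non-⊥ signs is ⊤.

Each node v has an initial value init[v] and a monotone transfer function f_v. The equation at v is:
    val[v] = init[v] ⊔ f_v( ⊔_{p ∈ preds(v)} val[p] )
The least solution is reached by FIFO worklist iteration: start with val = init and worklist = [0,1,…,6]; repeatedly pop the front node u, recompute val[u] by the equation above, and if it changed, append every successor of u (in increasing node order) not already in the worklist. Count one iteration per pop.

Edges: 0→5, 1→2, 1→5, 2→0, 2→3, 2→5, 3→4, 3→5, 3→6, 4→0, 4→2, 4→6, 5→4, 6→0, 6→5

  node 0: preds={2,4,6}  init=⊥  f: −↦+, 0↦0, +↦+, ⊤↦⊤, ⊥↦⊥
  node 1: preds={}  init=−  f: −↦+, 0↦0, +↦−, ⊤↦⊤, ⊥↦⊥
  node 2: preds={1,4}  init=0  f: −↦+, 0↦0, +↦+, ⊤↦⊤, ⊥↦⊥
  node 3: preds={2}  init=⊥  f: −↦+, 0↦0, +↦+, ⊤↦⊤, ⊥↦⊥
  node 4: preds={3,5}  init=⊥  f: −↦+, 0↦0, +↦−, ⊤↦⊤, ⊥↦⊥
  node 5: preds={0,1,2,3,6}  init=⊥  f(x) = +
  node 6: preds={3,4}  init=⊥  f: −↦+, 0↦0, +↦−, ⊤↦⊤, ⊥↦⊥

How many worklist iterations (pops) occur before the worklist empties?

11

Worklist (11 pops):
  #1 pop 0: in=0 → 0 (was ⊥); enqueue []
  #2 pop 1: in=⊥ → − (no change)
  #3 pop 2: in=− → ⊤ (was 0); enqueue [0]
  #4 pop 3: in=⊤ → ⊤ (was ⊥); enqueue []
  #5 pop 4: in=⊤ → ⊤ (was ⊥); enqueue [2]
  #6 pop 5: in=⊤ → + (was ⊥); enqueue [4]
  #7 pop 6: in=⊤ → ⊤ (was ⊥); enqueue [5]
  #8 pop 0: in=⊤ → ⊤ (was 0); enqueue []
  #9 pop 2: in=⊤ → ⊤ (no change)
  #10 pop 4: in=⊤ → ⊤ (no change)
  #11 pop 5: in=⊤ → + (no change)

Fixpoint:
  val[0] = ⊤
  val[1] = −
  val[2] = ⊤
  val[3] = ⊤
  val[4] = ⊤
  val[5] = +
  val[6] = ⊤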